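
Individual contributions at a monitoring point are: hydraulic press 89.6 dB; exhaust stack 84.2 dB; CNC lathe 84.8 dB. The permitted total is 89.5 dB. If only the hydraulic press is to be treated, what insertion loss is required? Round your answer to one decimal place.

4.5 dB

Fixed contribution from the other sources: Σ 10^(L/10) = 10^(84.2/10) + 10^(84.8/10) = 5.650e+08 (87.52 dB).
To meet 89.5 dB overall, the treated hydraulic press may contribute at most 10^(89.5/10) − 5.650e+08 = 3.262e+08, i.e. 85.14 dB.
Required insertion loss = 89.6 − 85.14 = 4.46 dB.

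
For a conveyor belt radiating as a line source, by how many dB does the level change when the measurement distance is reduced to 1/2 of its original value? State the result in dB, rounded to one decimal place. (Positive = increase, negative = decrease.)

+3.0 dB

Line-source spreading: ΔL = −10·log₁₀(r₂/r₁).
ΔL = −10·log₁₀(0.5) = +3.01 dB.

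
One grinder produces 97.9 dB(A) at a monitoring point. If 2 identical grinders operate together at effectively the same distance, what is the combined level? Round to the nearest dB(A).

N identical incoherent sources raise the level by 10·log₁₀ N.
L_total = 97.9 + 10·log₁₀(2) = 97.9 + 3.010 = 100.91 dB(A).

101 dB(A)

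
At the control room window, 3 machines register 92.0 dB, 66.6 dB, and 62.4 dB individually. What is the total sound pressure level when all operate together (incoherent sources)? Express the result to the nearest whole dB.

92 dB

For uncorrelated sources the intensities add, so convert each level to linear form, sum, and take 10·log₁₀ of the total.
Σ 10^(L/10) = 10^(92.0/10) + 10^(66.6/10) + 10^(62.4/10) = 1.591e+09.
L_total = 10·log₁₀(1.591e+09) = 92.02 dB.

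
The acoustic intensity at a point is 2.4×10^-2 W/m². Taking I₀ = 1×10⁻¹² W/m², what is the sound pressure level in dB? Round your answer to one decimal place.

I/I₀ = 2.4×10^-2/10⁻¹² = 2.4×10^10, and L = 10·log₁₀(I/I₀).
L = 10·(0.3802 + 10) = 103.80 dB.

103.8 dB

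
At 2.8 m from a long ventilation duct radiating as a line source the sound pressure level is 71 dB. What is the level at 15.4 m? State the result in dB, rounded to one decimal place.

Cylindrical spreading from a line source gives a 10·log₁₀(r₂/r₁) drop.
L₂ = 71 − 10·log₁₀(15.4/2.8) = 71 − 7.404 = 63.60 dB.

63.6 dB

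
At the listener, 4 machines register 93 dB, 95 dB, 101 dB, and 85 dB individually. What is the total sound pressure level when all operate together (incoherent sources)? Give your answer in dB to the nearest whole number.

For uncorrelated sources the intensities add, so convert each level to linear form, sum, and take 10·log₁₀ of the total.
Σ 10^(L/10) = 10^(93/10) + 10^(95/10) + 10^(101/10) + 10^(85/10) = 1.806e+10.
L_total = 10·log₁₀(1.806e+10) = 102.57 dB.

103 dB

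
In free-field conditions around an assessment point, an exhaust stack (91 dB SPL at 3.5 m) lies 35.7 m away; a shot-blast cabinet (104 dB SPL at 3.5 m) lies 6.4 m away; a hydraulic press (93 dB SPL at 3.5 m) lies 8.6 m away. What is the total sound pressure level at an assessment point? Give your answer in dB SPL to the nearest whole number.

Propagate each source to the receiver with L = L_ref − 20·log₁₀(r/r_ref), then add intensities.
exhaust stack: 91 − 20·log₁₀(35.7/3.5) = 91 − 20.17 = 70.83 dB SPL.
shot-blast cabinet: 104 − 20·log₁₀(6.4/3.5) = 104 − 5.24 = 98.76 dB SPL.
hydraulic press: 93 − 20·log₁₀(8.6/3.5) = 93 − 7.81 = 85.19 dB SPL.
Σ 10^(L/10) = 7.855e+09 → L_total = 10·log₁₀(7.855e+09) = 98.95 dB SPL.

99 dB SPL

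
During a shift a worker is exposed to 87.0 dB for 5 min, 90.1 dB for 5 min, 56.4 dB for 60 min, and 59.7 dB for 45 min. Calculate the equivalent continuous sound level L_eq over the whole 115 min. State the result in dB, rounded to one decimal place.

Weight each interval's intensity by its duration and average over T = 115 min:
Σ tᵢ·10^(Lᵢ/10) = 5·10^(87.0/10) + 5·10^(90.1/10) + 60·10^(56.4/10) + 45·10^(59.7/10) = 7.691e+09.
L_eq = 10·log₁₀(7.691e+09/115) = 78.25 dB.

78.3 dB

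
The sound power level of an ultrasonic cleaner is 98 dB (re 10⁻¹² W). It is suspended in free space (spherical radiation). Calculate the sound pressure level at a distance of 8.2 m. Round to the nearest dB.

69 dB

Free-field spherical radiation: L_p = L_w − 10·log₁₀(4π·r²), r = 8.2 m.
4π·r² = 845 m², 10·log₁₀ of that is 29.268 dB.
L_p = 98 − 29.268 = 68.73 dB.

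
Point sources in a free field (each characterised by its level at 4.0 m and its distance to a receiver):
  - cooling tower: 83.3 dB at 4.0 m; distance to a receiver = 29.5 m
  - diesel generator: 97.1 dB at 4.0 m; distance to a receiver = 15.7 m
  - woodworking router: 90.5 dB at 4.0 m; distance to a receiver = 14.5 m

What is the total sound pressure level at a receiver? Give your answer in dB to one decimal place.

First find each source's level at the receiver (point-source: −20·log₁₀(r/r_ref)), then combine on an intensity basis.
cooling tower: 83.3 − 20·log₁₀(29.5/4.0) = 83.3 − 17.36 = 65.94 dB.
diesel generator: 97.1 − 20·log₁₀(15.7/4.0) = 97.1 − 11.88 = 85.22 dB.
woodworking router: 90.5 − 20·log₁₀(14.5/4.0) = 90.5 − 11.19 = 79.31 dB.
Σ 10^(L/10) = 4.222e+08 → L_total = 10·log₁₀(4.222e+08) = 86.26 dB.

86.3 dB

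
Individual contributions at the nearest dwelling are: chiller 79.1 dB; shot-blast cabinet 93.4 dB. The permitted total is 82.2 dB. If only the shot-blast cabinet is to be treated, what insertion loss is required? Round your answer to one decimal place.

14.1 dB

Fixed contribution from the other source: Σ 10^(L/10) = 10^(79.1/10) = 8.128e+07 (79.10 dB).
To meet 82.2 dB overall, the treated shot-blast cabinet may contribute at most 10^(82.2/10) − 8.128e+07 = 8.468e+07, i.e. 79.28 dB.
Required insertion loss = 93.4 − 79.28 = 14.12 dB.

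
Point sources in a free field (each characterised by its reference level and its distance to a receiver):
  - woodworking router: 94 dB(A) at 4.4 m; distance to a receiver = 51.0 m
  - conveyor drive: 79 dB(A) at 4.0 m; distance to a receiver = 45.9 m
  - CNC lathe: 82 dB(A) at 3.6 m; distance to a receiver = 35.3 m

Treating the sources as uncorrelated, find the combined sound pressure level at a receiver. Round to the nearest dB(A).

Apply inverse-square spreading to bring every level to the receiver, then sum 10^(L/10).
woodworking router: 94 − 20·log₁₀(51.0/4.4) = 94 − 21.28 = 72.72 dB(A).
conveyor drive: 79 − 20·log₁₀(45.9/4.0) = 79 − 21.20 = 57.80 dB(A).
CNC lathe: 82 − 20·log₁₀(35.3/3.6) = 82 − 19.83 = 62.17 dB(A).
Σ 10^(L/10) = 2.095e+07 → L_total = 10·log₁₀(2.095e+07) = 73.21 dB(A).

73 dB(A)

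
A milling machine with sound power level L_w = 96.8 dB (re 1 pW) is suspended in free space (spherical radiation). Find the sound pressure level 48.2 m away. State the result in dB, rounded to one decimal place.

52.1 dB

L_p = L_w − 10·log₁₀(4π·r²) with r = 48.2 m.
4π·r² = 2.919e+04 m², 10·log₁₀ of that is 44.653 dB.
L_p = 96.8 − 44.653 = 52.15 dB.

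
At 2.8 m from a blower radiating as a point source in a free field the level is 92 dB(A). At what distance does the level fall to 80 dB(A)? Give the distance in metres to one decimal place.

11.1 m

For a point source L₁ − L₂ = 20·log₁₀(r₂/r₁), so r₂ = r₁·10^((L₁−L₂)/20).
r₂ = 2.8·10^((92−80)/20) = 2.8·10^(12.0/20) = 11.15 m.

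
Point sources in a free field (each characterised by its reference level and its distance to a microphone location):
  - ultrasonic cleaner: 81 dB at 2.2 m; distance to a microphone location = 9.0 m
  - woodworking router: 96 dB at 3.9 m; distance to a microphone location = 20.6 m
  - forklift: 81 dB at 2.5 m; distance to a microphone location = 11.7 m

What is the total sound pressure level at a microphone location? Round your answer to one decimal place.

81.9 dB

First find each source's level at the receiver (point-source: −20·log₁₀(r/r_ref)), then combine on an intensity basis.
ultrasonic cleaner: 81 − 20·log₁₀(9.0/2.2) = 81 − 12.24 = 68.76 dB.
woodworking router: 96 − 20·log₁₀(20.6/3.9) = 96 − 14.46 = 81.54 dB.
forklift: 81 − 20·log₁₀(11.7/2.5) = 81 − 13.40 = 67.60 dB.
Σ 10^(L/10) = 1.560e+08 → L_total = 10·log₁₀(1.560e+08) = 81.93 dB.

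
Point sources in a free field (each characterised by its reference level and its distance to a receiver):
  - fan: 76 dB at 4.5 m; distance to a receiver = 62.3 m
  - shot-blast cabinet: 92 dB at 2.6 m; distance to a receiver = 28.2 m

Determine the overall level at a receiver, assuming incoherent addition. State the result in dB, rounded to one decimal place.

Apply inverse-square spreading to bring every level to the receiver, then sum 10^(L/10).
fan: 76 − 20·log₁₀(62.3/4.5) = 76 − 22.83 = 53.17 dB.
shot-blast cabinet: 92 − 20·log₁₀(28.2/2.6) = 92 − 20.71 = 71.29 dB.
Σ 10^(L/10) = 1.368e+07 → L_total = 10·log₁₀(1.368e+07) = 71.36 dB.

71.4 dB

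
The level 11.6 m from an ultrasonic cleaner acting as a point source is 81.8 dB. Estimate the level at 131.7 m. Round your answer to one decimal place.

60.7 dB

For a point source, L₂ = L₁ − 20·log₁₀(r₂/r₁).
L₂ = 81.8 − 20·log₁₀(131.7/11.6) = 81.8 − 21.103 = 60.70 dB.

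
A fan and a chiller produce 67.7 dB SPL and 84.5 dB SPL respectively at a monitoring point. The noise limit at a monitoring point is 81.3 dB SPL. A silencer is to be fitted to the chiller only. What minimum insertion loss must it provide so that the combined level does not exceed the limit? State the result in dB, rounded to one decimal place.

3.4 dB

Everything except the chiller sums to 10^(67.7/10) = 5.888e+06 in linear terms, 67.70 dB SPL.
The limit corresponds to 10^(81.3/10) = 1.349e+08; subtracting the fixed part leaves 1.290e+08 for the chiller, i.e. 81.11 dB SPL.
So the chiller must be reduced from 84.5 to 81.11 dB SPL: IL = 3.39 dB.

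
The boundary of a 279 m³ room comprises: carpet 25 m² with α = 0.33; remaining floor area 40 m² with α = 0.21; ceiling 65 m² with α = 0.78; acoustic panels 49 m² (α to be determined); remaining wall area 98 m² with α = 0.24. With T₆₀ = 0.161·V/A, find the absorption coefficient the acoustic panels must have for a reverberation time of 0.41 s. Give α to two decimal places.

From T₆₀ = 0.161·V/A, the target T₆₀ = 0.41 s needs A = 0.161·279/0.41 = 109.56 m².
Absorption from the other surfaces = 25·0.33 + 40·0.21 + 65·0.78 + 98·0.24 = 90.87 m², so the acoustic panels must supply 18.69 m² over 49 m².
α = 18.69/49 = 0.381.

0.38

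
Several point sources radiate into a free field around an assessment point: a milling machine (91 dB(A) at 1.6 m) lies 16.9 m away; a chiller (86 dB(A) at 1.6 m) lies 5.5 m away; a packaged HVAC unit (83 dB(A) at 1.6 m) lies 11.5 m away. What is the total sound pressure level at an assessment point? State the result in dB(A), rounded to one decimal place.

76.9 dB(A)

First find each source's level at the receiver (point-source: −20·log₁₀(r/r_ref)), then combine on an intensity basis.
milling machine: 91 − 20·log₁₀(16.9/1.6) = 91 − 20.48 = 70.52 dB(A).
chiller: 86 − 20·log₁₀(5.5/1.6) = 86 − 10.72 = 75.28 dB(A).
packaged HVAC unit: 83 − 20·log₁₀(11.5/1.6) = 83 − 17.13 = 65.87 dB(A).
Σ 10^(L/10) = 4.884e+07 → L_total = 10·log₁₀(4.884e+07) = 76.89 dB(A).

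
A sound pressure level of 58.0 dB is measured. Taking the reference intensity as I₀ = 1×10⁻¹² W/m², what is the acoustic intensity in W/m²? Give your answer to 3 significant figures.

6.31e-07 W/m²

I/I₀ = 10^(58.0/10) = 6.31e+05, so I = 6.31e+05 × 10⁻¹² W/m².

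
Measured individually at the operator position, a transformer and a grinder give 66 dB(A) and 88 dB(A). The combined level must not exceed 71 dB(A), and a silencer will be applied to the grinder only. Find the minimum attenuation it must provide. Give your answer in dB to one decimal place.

18.7 dB

Everything except the grinder sums to 10^(66/10) = 3.981e+06 in linear terms, 66.00 dB(A).
To meet 71 dB(A) overall, the treated grinder may contribute at most 10^(71/10) − 3.981e+06 = 8.608e+06, i.e. 69.35 dB(A).
So the grinder must be reduced from 88 to 69.35 dB(A): IL = 18.65 dB.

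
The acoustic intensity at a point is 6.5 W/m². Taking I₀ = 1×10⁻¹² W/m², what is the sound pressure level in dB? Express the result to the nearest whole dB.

128 dB

I/I₀ = 6.5/10⁻¹² = 6.5×10^12, and L = 10·log₁₀(I/I₀).
L = 10·(0.8129 + 12) = 128.13 dB.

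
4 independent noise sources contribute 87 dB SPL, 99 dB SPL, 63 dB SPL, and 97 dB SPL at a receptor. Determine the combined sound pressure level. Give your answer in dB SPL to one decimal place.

Incoherent sources combine by intensity addition: L_total = 10·log₁₀(Σ 10^(L_i/10)).
Σ 10^(L/10) = 10^(87/10) + 10^(99/10) + 10^(63/10) + 10^(97/10) = 1.346e+10.
L_total = 10·log₁₀(1.346e+10) = 101.29 dB SPL.

101.3 dB SPL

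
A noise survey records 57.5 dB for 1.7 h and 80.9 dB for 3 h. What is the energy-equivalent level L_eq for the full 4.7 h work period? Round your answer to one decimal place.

The energy average is taken in the linear domain: L_eq = 10·log₁₀[(Σ tᵢ·10^(Lᵢ/10))/T], T = 4.7 h.
Σ tᵢ·10^(Lᵢ/10) = 1.7·10^(57.5/10) + 3·10^(80.9/10) = 3.700e+08.
L_eq = 10·log₁₀(3.700e+08/4.7) = 78.96 dB.

79.0 dB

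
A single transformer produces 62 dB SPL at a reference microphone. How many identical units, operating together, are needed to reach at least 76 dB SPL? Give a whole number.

Need L₁ + 10·log₁₀ N ≥ 76, i.e. log₁₀ N ≥ 1.40.
N ≥ 10^(14.0/10) = 25.119, so N = 26.

26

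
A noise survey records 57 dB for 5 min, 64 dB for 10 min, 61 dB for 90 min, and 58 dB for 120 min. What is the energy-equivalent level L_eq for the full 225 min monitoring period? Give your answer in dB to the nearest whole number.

60 dB

Weight each interval's intensity by its duration and average over T = 225 min:
Σ tᵢ·10^(Lᵢ/10) = 5·10^(57/10) + 10·10^(64/10) + 90·10^(61/10) + 120·10^(58/10) = 2.166e+08.
L_eq = 10·log₁₀(2.166e+08/225) = 59.84 dB.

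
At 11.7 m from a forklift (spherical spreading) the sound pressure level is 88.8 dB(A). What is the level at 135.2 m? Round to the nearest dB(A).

For a point source, L₂ = L₁ − 20·log₁₀(r₂/r₁).
L₂ = 88.8 − 20·log₁₀(135.2/11.7) = 88.8 − 21.256 = 67.54 dB(A).

68 dB(A)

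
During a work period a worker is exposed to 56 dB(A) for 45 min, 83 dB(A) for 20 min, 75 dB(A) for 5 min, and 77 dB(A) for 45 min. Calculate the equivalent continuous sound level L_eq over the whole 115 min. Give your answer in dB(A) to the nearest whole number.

77 dB(A)

The energy average is taken in the linear domain: L_eq = 10·log₁₀[(Σ tᵢ·10^(Lᵢ/10))/T], T = 115 min.
Σ tᵢ·10^(Lᵢ/10) = 45·10^(56/10) + 20·10^(83/10) + 5·10^(75/10) + 45·10^(77/10) = 6.422e+09.
L_eq = 10·log₁₀(6.422e+09/115) = 77.47 dB(A).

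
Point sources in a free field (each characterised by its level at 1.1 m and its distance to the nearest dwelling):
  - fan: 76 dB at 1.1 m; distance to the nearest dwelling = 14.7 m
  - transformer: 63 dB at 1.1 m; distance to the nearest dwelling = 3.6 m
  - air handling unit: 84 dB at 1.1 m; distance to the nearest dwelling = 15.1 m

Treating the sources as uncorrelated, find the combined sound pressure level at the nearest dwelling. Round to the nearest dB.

Propagate each source to the receiver with L = L_ref − 20·log₁₀(r/r_ref), then add intensities.
fan: 76 − 20·log₁₀(14.7/1.1) = 76 − 22.52 = 53.48 dB.
transformer: 63 − 20·log₁₀(3.6/1.1) = 63 − 10.30 = 52.70 dB.
air handling unit: 84 − 20·log₁₀(15.1/1.1) = 84 − 22.75 = 61.25 dB.
Σ 10^(L/10) = 1.742e+06 → L_total = 10·log₁₀(1.742e+06) = 62.41 dB.

62 dB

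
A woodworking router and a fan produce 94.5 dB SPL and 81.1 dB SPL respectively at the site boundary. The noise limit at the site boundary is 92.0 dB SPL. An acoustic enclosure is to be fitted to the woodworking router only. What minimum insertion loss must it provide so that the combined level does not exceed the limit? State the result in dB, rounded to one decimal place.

2.9 dB

The untreated sources together contribute 10^(81.1/10) = 1.288e+08, i.e. 81.10 dB SPL.
The limit corresponds to 10^(92.0/10) = 1.585e+09; subtracting the fixed part leaves 1.456e+09 for the woodworking router, i.e. 91.63 dB SPL.
So the woodworking router must be reduced from 94.5 to 91.63 dB SPL: IL = 2.87 dB.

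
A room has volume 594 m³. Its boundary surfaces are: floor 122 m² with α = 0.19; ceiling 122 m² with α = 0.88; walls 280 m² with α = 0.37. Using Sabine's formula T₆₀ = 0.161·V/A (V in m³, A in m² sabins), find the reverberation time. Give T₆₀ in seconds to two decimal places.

0.41 s

Summing Sᵢαᵢ: 122·0.19 + 122·0.88 + 280·0.37 = 234.14 m².
T₆₀ = 0.161 × 594 / 234.14 = 0.408 s.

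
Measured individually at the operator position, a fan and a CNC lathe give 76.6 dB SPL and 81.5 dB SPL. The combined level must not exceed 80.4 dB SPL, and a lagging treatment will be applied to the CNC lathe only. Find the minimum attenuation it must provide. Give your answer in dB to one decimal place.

Fixed contribution from the other source: Σ 10^(L/10) = 10^(76.6/10) = 4.571e+07 (76.60 dB SPL).
To meet 80.4 dB SPL overall, the treated CNC lathe may contribute at most 10^(80.4/10) − 4.571e+07 = 6.394e+07, i.e. 78.06 dB SPL.
Required insertion loss = 81.5 − 78.06 = 3.44 dB.

3.4 dB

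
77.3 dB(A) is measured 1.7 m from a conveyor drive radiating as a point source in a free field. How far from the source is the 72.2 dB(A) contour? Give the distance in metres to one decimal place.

3.1 m

Point-source spreading drops the level by 20·log₁₀(r₂/r₁); inverting, r₂/r₁ = 10^(ΔL/20).
r₂ = 1.7·10^((77.3−72.2)/20) = 1.7·10^(5.1/20) = 3.06 m.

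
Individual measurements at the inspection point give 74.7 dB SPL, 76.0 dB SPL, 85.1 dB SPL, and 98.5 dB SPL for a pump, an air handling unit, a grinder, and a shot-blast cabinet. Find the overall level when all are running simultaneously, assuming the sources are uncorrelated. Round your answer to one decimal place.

98.7 dB SPL

Incoherent sources combine by intensity addition: L_total = 10·log₁₀(Σ 10^(L_i/10)).
Σ 10^(L/10) = 10^(74.7/10) + 10^(76.0/10) + 10^(85.1/10) + 10^(98.5/10) = 7.472e+09.
L_total = 10·log₁₀(7.472e+09) = 98.73 dB SPL.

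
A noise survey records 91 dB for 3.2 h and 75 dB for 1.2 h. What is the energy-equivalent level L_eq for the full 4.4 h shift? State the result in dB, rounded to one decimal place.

Weight each interval's intensity by its duration and average over T = 4.4 h:
Σ tᵢ·10^(Lᵢ/10) = 3.2·10^(91/10) + 1.2·10^(75/10) = 4.067e+09.
L_eq = 10·log₁₀(4.067e+09/4.4) = 89.66 dB.

89.7 dB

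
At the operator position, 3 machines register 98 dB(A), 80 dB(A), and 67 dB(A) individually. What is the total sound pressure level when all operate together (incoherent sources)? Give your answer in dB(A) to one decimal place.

For uncorrelated sources the intensities add, so convert each level to linear form, sum, and take 10·log₁₀ of the total.
Σ 10^(L/10) = 10^(98/10) + 10^(80/10) + 10^(67/10) = 6.415e+09.
L_total = 10·log₁₀(6.415e+09) = 98.07 dB(A).

98.1 dB(A)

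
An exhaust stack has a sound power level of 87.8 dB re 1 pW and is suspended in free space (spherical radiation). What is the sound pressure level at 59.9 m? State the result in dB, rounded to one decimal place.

41.3 dB

Free-field spherical radiation: L_p = L_w − 10·log₁₀(4π·r²), r = 59.9 m.
4π·r² = 4.509e+04 m², 10·log₁₀ of that is 46.541 dB.
L_p = 87.8 − 46.541 = 41.26 dB.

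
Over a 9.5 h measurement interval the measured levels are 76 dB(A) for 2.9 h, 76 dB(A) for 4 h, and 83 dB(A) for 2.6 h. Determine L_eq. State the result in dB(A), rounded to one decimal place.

79.2 dB(A)

L_eq = 10·log₁₀[(1/T)·Σ tᵢ·10^(Lᵢ/10)] with T = 9.5 h.
Σ tᵢ·10^(Lᵢ/10) = 2.9·10^(76/10) + 4·10^(76/10) + 2.6·10^(83/10) = 7.935e+08.
L_eq = 10·log₁₀(7.935e+08/9.5) = 79.22 dB(A).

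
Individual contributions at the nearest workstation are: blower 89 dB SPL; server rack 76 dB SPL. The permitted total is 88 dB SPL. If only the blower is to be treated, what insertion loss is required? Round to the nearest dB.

The untreated sources together contribute 10^(76/10) = 3.981e+07, i.e. 76.00 dB SPL.
The limit corresponds to 10^(88/10) = 6.310e+08; subtracting the fixed part leaves 5.911e+08 for the blower, i.e. 87.72 dB SPL.
So the blower must be reduced from 89 to 87.72 dB SPL: IL = 1.28 dB.

1 dB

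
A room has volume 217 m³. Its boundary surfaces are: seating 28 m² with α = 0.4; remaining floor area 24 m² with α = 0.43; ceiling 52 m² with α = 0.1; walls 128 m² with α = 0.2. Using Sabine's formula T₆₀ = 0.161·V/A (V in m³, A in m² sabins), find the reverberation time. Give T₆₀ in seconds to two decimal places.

0.67 s

Summing Sᵢαᵢ: 28·0.4 + 24·0.43 + 52·0.1 + 128·0.2 = 52.32 m².
T₆₀ = 0.161·V/A = 0.161·217/52.32 = 0.668 s.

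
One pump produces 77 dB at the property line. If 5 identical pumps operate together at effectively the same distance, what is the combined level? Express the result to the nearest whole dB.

L_total = L₁ + 10·log₁₀ N for N identical incoherent sources.
L_total = 77 + 10·log₁₀(5) = 77 + 6.990 = 83.99 dB.

84 dB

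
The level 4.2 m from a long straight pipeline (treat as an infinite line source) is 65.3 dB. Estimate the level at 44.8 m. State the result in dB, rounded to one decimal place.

55.0 dB

Cylindrical spreading from a line source gives a 10·log₁₀(r₂/r₁) drop.
L₂ = 65.3 − 10·log₁₀(44.8/4.2) = 65.3 − 10.280 = 55.02 dB.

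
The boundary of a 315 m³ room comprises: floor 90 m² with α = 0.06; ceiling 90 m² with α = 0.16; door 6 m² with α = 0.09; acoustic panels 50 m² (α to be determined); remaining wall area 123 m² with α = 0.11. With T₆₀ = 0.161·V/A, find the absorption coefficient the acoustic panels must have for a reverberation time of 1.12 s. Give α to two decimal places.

0.23

A = 0.161·V/T₆₀ = 0.161·315/1.12 = 45.28 m² sabins.
Absorption from the other surfaces = 90·0.06 + 90·0.16 + 6·0.09 + 123·0.11 = 33.87 m², so the acoustic panels must supply 11.41 m² over 50 m².
α = 11.41/50 = 0.228.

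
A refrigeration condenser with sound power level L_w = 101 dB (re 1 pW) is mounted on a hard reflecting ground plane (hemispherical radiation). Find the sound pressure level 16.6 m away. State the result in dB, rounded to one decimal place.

68.6 dB

The power spreads over a hemisphere of area 2π·r², so L_p = L_w − 10·log₁₀(2π·r²).
2π·r² = 1731 m², 10·log₁₀ of that is 32.384 dB.
L_p = 101 − 32.384 = 68.62 dB.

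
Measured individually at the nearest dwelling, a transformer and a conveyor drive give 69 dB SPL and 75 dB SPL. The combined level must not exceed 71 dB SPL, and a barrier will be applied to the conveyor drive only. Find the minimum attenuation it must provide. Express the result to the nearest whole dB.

8 dB

Everything except the conveyor drive sums to 10^(69/10) = 7.943e+06 in linear terms, 69.00 dB SPL.
To meet 71 dB SPL overall, the treated conveyor drive may contribute at most 10^(71/10) − 7.943e+06 = 4.646e+06, i.e. 66.67 dB SPL.
Required insertion loss = 75 − 66.67 = 8.33 dB.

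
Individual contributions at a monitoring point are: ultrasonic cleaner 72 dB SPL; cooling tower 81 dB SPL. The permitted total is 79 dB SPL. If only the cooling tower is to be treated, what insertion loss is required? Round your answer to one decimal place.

Fixed contribution from the other source: Σ 10^(L/10) = 10^(72/10) = 1.585e+07 (72.00 dB SPL).
The limit corresponds to 10^(79/10) = 7.943e+07; subtracting the fixed part leaves 6.358e+07 for the cooling tower, i.e. 78.03 dB SPL.
Required insertion loss = 81 − 78.03 = 2.97 dB.

3.0 dB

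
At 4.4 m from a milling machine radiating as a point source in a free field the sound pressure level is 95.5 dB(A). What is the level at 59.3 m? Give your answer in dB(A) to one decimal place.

72.9 dB(A)

Point-source attenuation: ΔL = 20·log₁₀(r₂/r₁) = 20·log₁₀(59.3/4.4) = 22.592 dB.
L₂ = 95.5 − 20·log₁₀(59.3/4.4) = 95.5 − 22.592 = 72.91 dB(A).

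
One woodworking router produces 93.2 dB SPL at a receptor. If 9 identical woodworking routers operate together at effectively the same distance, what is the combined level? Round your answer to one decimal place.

102.7 dB SPL

N identical incoherent sources raise the level by 10·log₁₀ N.
L_total = 93.2 + 10·log₁₀(9) = 93.2 + 9.542 = 102.74 dB SPL.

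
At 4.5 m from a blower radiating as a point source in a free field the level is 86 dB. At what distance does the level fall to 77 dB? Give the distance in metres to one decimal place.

Point-source spreading drops the level by 20·log₁₀(r₂/r₁); inverting, r₂/r₁ = 10^(ΔL/20).
r₂ = 4.5·10^((86−77)/20) = 4.5·10^(9.0/20) = 12.68 m.

12.7 m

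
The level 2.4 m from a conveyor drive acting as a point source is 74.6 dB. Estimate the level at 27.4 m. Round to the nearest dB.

Point-source attenuation: ΔL = 20·log₁₀(r₂/r₁) = 20·log₁₀(27.4/2.4) = 21.151 dB.
L₂ = 74.6 − 20·log₁₀(27.4/2.4) = 74.6 − 21.151 = 53.45 dB.

53 dB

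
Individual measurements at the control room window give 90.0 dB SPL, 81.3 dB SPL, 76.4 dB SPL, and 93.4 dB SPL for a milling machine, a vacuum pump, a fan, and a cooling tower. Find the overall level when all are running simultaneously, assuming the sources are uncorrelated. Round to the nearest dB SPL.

95 dB SPL

For uncorrelated sources the intensities add, so convert each level to linear form, sum, and take 10·log₁₀ of the total.
Σ 10^(L/10) = 10^(90.0/10) + 10^(81.3/10) + 10^(76.4/10) + 10^(93.4/10) = 3.366e+09.
L_total = 10·log₁₀(3.366e+09) = 95.27 dB SPL.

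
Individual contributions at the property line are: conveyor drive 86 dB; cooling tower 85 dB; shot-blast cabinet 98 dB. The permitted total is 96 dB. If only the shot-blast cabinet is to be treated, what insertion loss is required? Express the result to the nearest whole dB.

3 dB

Everything except the shot-blast cabinet sums to 10^(86/10) + 10^(85/10) = 7.143e+08 in linear terms, 88.54 dB.
The limit corresponds to 10^(96/10) = 3.981e+09; subtracting the fixed part leaves 3.267e+09 for the shot-blast cabinet, i.e. 95.14 dB.
So the shot-blast cabinet must be reduced from 98 to 95.14 dB: IL = 2.86 dB.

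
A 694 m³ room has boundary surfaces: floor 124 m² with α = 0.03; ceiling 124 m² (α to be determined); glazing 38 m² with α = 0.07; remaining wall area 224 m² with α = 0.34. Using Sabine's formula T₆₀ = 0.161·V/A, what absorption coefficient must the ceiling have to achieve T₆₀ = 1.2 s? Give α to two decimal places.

Required total absorption A = 0.161·694/1.2 = 93.11 m².
Absorption from the other surfaces = 124·0.03 + 38·0.07 + 224·0.34 = 82.54 m², so the ceiling must supply 10.57 m² over 124 m².
α = 10.57/124 = 0.085.

0.09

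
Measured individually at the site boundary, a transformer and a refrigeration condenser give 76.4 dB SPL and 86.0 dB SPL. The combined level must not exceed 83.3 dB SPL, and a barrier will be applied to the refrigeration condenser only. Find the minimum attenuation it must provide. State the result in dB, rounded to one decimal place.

3.7 dB

The untreated sources together contribute 10^(76.4/10) = 4.365e+07, i.e. 76.40 dB SPL.
The limit corresponds to 10^(83.3/10) = 2.138e+08; subtracting the fixed part leaves 1.701e+08 for the refrigeration condenser, i.e. 82.31 dB SPL.
Required insertion loss = 86.0 − 82.31 = 3.69 dB.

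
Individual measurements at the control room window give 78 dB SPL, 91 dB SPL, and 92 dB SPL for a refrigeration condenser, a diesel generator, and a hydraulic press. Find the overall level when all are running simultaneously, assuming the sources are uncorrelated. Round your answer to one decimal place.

For uncorrelated sources the intensities add, so convert each level to linear form, sum, and take 10·log₁₀ of the total.
Σ 10^(L/10) = 10^(78/10) + 10^(91/10) + 10^(92/10) = 2.907e+09.
L_total = 10·log₁₀(2.907e+09) = 94.63 dB SPL.

94.6 dB SPL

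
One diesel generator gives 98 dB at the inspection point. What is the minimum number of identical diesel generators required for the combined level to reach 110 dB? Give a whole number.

16

Need L₁ + 10·log₁₀ N ≥ 110, i.e. log₁₀ N ≥ 1.20.
N ≥ 10^(12.0/10) = 15.849, so N = 16.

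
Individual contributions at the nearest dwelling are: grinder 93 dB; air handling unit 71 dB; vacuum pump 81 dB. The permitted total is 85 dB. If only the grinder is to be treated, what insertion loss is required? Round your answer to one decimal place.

The untreated sources together contribute 10^(71/10) + 10^(81/10) = 1.385e+08, i.e. 81.41 dB.
To meet 85 dB overall, the treated grinder may contribute at most 10^(85/10) − 1.385e+08 = 1.777e+08, i.e. 82.50 dB.
So the grinder must be reduced from 93 to 82.50 dB: IL = 10.50 dB.

10.5 dB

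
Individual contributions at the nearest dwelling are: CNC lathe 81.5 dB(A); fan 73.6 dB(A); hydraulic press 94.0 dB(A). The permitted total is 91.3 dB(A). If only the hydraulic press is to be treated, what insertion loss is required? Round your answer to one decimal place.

3.3 dB

The untreated sources together contribute 10^(81.5/10) + 10^(73.6/10) = 1.642e+08, i.e. 82.15 dB(A).
The limit corresponds to 10^(91.3/10) = 1.349e+09; subtracting the fixed part leaves 1.185e+09 for the hydraulic press, i.e. 90.74 dB(A).
So the hydraulic press must be reduced from 94.0 to 90.74 dB(A): IL = 3.26 dB.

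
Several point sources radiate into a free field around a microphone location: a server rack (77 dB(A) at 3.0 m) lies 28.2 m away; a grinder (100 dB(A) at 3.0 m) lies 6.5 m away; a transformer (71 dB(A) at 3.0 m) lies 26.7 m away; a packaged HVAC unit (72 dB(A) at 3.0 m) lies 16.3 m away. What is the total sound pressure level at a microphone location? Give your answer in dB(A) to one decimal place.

93.3 dB(A)

Apply inverse-square spreading to bring every level to the receiver, then sum 10^(L/10).
server rack: 77 − 20·log₁₀(28.2/3.0) = 77 − 19.46 = 57.54 dB(A).
grinder: 100 − 20·log₁₀(6.5/3.0) = 100 − 6.72 = 93.28 dB(A).
transformer: 71 − 20·log₁₀(26.7/3.0) = 71 − 18.99 = 52.01 dB(A).
packaged HVAC unit: 72 − 20·log₁₀(16.3/3.0) = 72 − 14.70 = 57.30 dB(A).
Σ 10^(L/10) = 2.131e+09 → L_total = 10·log₁₀(2.131e+09) = 93.29 dB(A).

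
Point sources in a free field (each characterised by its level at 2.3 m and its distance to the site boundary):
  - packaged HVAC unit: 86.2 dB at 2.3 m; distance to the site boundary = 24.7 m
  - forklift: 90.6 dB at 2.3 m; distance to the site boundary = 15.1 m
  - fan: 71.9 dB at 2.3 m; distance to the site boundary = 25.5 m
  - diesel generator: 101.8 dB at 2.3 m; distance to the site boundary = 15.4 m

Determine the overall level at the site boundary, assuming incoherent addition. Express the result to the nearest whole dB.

First find each source's level at the receiver (point-source: −20·log₁₀(r/r_ref)), then combine on an intensity basis.
packaged HVAC unit: 86.2 − 20·log₁₀(24.7/2.3) = 86.2 − 20.62 = 65.58 dB.
forklift: 90.6 − 20·log₁₀(15.1/2.3) = 90.6 − 16.34 = 74.26 dB.
fan: 71.9 − 20·log₁₀(25.5/2.3) = 71.9 − 20.90 = 51.00 dB.
diesel generator: 101.8 − 20·log₁₀(15.4/2.3) = 101.8 − 16.52 = 85.28 dB.
Σ 10^(L/10) = 3.680e+08 → L_total = 10·log₁₀(3.680e+08) = 85.66 dB.

86 dB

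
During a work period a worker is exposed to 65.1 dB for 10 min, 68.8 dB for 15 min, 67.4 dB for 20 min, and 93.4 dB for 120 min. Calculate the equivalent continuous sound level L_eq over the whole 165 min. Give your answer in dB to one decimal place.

L_eq = 10·log₁₀[(1/T)·Σ tᵢ·10^(Lᵢ/10)] with T = 165 min.
Σ tᵢ·10^(Lᵢ/10) = 10·10^(65.1/10) + 15·10^(68.8/10) + 20·10^(67.4/10) + 120·10^(93.4/10) = 2.628e+11.
L_eq = 10·log₁₀(2.628e+11/165) = 92.02 dB.

92.0 dB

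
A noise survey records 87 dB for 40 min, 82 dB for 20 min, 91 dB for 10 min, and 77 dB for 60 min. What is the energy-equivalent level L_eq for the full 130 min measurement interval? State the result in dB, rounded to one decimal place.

84.8 dB

L_eq = 10·log₁₀[(1/T)·Σ tᵢ·10^(Lᵢ/10)] with T = 130 min.
Σ tᵢ·10^(Lᵢ/10) = 40·10^(87/10) + 20·10^(82/10) + 10·10^(91/10) + 60·10^(77/10) = 3.881e+10.
L_eq = 10·log₁₀(3.881e+10/130) = 84.75 dB.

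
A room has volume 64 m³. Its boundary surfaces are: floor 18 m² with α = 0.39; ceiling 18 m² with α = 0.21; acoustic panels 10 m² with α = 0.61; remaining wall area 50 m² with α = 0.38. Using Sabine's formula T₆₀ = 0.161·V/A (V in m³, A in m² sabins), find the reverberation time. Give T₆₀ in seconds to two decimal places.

0.29 s

Summing Sᵢαᵢ: 18·0.39 + 18·0.21 + 10·0.61 + 50·0.38 = 35.90 m².
T₆₀ = 0.161 × 64 / 35.90 = 0.287 s.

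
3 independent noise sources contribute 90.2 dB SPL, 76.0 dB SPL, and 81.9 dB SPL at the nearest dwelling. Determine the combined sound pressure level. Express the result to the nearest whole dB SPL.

Incoherent sources combine by intensity addition: L_total = 10·log₁₀(Σ 10^(L_i/10)).
Σ 10^(L/10) = 10^(90.2/10) + 10^(76.0/10) + 10^(81.9/10) = 1.242e+09.
L_total = 10·log₁₀(1.242e+09) = 90.94 dB SPL.

91 dB SPL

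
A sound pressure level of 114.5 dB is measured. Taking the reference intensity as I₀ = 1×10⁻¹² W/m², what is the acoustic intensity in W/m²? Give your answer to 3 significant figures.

0.282 W/m²

L = 10·log₁₀(I/I₀) ⇒ I = I₀·10^(L/10) = 10⁻¹² × 10^11.45.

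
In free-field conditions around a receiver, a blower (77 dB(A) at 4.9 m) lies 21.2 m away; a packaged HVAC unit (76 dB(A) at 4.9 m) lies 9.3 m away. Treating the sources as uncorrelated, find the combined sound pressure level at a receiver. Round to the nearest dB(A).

71 dB(A)

Propagate each source to the receiver with L = L_ref − 20·log₁₀(r/r_ref), then add intensities.
blower: 77 − 20·log₁₀(21.2/4.9) = 77 − 12.72 = 64.28 dB(A).
packaged HVAC unit: 76 − 20·log₁₀(9.3/4.9) = 76 − 5.57 = 70.43 dB(A).
Σ 10^(L/10) = 1.373e+07 → L_total = 10·log₁₀(1.373e+07) = 71.38 dB(A).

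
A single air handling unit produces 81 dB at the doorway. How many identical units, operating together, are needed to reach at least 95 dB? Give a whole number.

Need L₁ + 10·log₁₀ N ≥ 95, i.e. log₁₀ N ≥ 1.40.
N ≥ 10^(14.0/10) = 25.119, so N = 26.

26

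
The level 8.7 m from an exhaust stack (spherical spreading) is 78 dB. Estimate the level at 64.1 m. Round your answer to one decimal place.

Spherical spreading from a point source gives a 20·log₁₀(r₂/r₁) drop.
L₂ = 78 − 20·log₁₀(64.1/8.7) = 78 − 17.347 = 60.65 dB.

60.7 dB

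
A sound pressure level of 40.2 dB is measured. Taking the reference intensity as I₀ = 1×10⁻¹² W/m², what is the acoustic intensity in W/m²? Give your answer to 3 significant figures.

I = I₀·10^(L/10) = 10⁻¹² × 10^(40.2/10) = 10^(-7.980).

1.05e-08 W/m²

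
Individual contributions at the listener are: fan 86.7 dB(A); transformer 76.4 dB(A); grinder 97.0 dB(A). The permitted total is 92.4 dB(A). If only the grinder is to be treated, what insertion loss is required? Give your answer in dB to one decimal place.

6.1 dB

Fixed contribution from the other sources: Σ 10^(L/10) = 10^(86.7/10) + 10^(76.4/10) = 5.114e+08 (87.09 dB(A)).
The limit corresponds to 10^(92.4/10) = 1.738e+09; subtracting the fixed part leaves 1.226e+09 for the grinder, i.e. 90.89 dB(A).
Required insertion loss = 97.0 − 90.89 = 6.11 dB.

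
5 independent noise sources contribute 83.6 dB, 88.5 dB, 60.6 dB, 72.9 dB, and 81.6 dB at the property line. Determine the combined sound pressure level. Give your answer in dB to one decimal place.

90.4 dB

For uncorrelated sources the intensities add, so convert each level to linear form, sum, and take 10·log₁₀ of the total.
Σ 10^(L/10) = 10^(83.6/10) + 10^(88.5/10) + 10^(60.6/10) + 10^(72.9/10) + 10^(81.6/10) = 1.102e+09.
L_total = 10·log₁₀(1.102e+09) = 90.42 dB.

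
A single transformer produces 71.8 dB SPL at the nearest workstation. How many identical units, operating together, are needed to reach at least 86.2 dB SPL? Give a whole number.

Need L₁ + 10·log₁₀ N ≥ 86.2, i.e. log₁₀ N ≥ 1.44.
N ≥ 10^(14.4/10) = 27.542, so N = 28.

28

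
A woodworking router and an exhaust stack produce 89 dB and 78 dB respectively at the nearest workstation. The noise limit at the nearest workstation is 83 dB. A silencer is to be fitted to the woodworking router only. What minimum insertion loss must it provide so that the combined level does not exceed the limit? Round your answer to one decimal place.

Everything except the woodworking router sums to 10^(78/10) = 6.310e+07 in linear terms, 78.00 dB.
The limit corresponds to 10^(83/10) = 1.995e+08; subtracting the fixed part leaves 1.364e+08 for the woodworking router, i.e. 81.35 dB.
Required insertion loss = 89 − 81.35 = 7.65 dB.

7.7 dB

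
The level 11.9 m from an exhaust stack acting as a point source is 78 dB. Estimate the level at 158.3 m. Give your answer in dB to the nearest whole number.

For a point source, L₂ = L₁ − 20·log₁₀(r₂/r₁).
L₂ = 78 − 20·log₁₀(158.3/11.9) = 78 − 22.479 = 55.52 dB.

56 dB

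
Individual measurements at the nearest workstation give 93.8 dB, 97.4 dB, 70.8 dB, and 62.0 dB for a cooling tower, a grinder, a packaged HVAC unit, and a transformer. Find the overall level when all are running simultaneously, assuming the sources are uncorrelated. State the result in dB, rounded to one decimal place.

99.0 dB

For uncorrelated sources the intensities add, so convert each level to linear form, sum, and take 10·log₁₀ of the total.
Σ 10^(L/10) = 10^(93.8/10) + 10^(97.4/10) + 10^(70.8/10) + 10^(62.0/10) = 7.908e+09.
L_total = 10·log₁₀(7.908e+09) = 98.98 dB.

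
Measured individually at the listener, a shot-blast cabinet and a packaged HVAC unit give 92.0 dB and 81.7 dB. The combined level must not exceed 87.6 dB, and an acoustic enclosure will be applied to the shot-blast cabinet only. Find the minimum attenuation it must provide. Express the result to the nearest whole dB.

Everything except the shot-blast cabinet sums to 10^(81.7/10) = 1.479e+08 in linear terms, 81.70 dB.
The limit corresponds to 10^(87.6/10) = 5.754e+08; subtracting the fixed part leaves 4.275e+08 for the shot-blast cabinet, i.e. 86.31 dB.
So the shot-blast cabinet must be reduced from 92.0 to 86.31 dB: IL = 5.69 dB.

6 dB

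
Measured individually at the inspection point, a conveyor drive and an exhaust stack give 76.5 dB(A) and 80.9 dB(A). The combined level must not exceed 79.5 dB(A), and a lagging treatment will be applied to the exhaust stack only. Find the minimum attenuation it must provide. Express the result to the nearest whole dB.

Fixed contribution from the other source: Σ 10^(L/10) = 10^(76.5/10) = 4.467e+07 (76.50 dB(A)).
To meet 79.5 dB(A) overall, the treated exhaust stack may contribute at most 10^(79.5/10) − 4.467e+07 = 4.446e+07, i.e. 76.48 dB(A).
Required insertion loss = 80.9 − 76.48 = 4.42 dB.

4 dB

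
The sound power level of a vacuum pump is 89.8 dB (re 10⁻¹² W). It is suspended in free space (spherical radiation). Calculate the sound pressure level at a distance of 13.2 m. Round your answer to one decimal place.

L_p = L_w − 10·log₁₀(4π·r²) with r = 13.2 m.
4π·r² = 2190 m², 10·log₁₀ of that is 33.404 dB.
L_p = 89.8 − 33.404 = 56.40 dB.

56.4 dB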